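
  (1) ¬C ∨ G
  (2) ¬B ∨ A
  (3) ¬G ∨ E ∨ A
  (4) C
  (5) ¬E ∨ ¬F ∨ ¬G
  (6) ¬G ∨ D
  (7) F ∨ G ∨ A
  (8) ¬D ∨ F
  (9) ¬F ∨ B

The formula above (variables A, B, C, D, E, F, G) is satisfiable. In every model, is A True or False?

Suppose A = False.
From the singleton clause (¬B), B = False.
From the singleton clause (C), C = True.
From the singleton clause (G), G = True.
From the singleton clause (E), E = True.
From the singleton clause (¬F), F = False.
From the singleton clause (D), D = True.
That conflicts with the unit clause (¬D).
So every satisfying assignment has A = True.

True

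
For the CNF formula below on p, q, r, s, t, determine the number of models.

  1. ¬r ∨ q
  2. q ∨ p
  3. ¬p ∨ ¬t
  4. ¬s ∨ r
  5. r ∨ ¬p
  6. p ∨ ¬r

There are 2^5 = 32 truth assignments over (p, q, r, s, t).
Split on r. With r = True, the clauses containing r are satisfied and ¬r drops from the rest; 2 of the 2^4 = 16 assignments to the other variables satisfy what remains.
With r = False, by the same count on the reduced clause set, 2 assignments work.
(One model: p=F, q=T, r=F, s=F, t=F.)
Total: 2 + 2 = 4.

4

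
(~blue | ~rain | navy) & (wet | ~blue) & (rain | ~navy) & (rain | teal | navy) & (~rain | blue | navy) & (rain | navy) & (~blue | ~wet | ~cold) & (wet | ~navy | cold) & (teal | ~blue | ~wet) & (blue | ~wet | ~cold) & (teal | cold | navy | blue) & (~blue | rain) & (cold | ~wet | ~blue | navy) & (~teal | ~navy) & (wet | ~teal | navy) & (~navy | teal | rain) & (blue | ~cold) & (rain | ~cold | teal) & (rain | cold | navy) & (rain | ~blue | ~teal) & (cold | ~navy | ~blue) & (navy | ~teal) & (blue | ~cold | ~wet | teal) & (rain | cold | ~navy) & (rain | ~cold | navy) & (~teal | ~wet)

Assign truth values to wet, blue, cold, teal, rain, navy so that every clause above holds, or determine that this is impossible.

Case wet = 1:
From the singleton clause (~teal), teal = 0.
From the singleton clause (~blue), blue = 0.
From the singleton clause (~cold), cold = 0.
From the singleton clause (navy), navy = 1.
From the singleton clause (rain), rain = 1.
This assignment satisfies each clause.

wet ↦ 1,  blue ↦ 0,  cold ↦ 0,  teal ↦ 0,  rain ↦ 1,  navy ↦ 1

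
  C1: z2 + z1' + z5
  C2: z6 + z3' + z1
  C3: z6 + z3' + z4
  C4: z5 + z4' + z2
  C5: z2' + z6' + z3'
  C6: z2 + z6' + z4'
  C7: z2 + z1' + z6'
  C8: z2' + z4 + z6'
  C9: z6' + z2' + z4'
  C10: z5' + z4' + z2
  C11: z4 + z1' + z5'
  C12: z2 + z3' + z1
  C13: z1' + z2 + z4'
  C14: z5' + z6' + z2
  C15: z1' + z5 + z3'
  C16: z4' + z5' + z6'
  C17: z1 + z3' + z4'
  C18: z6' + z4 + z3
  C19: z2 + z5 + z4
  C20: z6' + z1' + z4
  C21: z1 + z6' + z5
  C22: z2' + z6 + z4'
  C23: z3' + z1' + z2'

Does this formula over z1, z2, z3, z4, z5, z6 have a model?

Yes, satisfiable

Branch on z2: set z2 = 1.
Branch on z6: set z6 = 0.
The clause (z4') is unit, so z4 = 0.
The clause (z3') is unit, so z3 = 0.
Branch on z1: set z1 = 0.
No clause remains; z5 is free.
A satisfying assignment: z1: 0,  z2: 1,  z3: 0,  z4: 0,  z5: 0,  z6: 0.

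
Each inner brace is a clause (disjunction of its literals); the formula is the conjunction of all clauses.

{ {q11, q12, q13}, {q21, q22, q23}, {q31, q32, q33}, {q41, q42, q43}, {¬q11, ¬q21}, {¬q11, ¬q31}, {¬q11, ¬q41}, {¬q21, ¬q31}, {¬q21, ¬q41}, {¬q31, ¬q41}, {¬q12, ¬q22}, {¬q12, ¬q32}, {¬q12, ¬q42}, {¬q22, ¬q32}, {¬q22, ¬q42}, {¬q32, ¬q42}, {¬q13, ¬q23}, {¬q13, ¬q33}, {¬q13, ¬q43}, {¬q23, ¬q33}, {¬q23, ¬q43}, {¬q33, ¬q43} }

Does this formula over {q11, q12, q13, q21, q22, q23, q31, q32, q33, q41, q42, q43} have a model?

No, unsatisfiable

Suppose q11 = False.
Suppose q12 = True.
The clause (¬q22) is unit, so q22 = False.
The clause (¬q32) is unit, so q32 = False.
The clause (¬q42) is unit, so q42 = False.
Suppose q21 = True.
The clause (¬q31) is unit, so q31 = False.
The clause (q33) is unit, so q33 = True.
The clause (¬q41) is unit, so q41 = False.
The clause (q43) is unit, so q43 = True.
Now (¬q43) is unsatisfied and unit — conflict.
That branch fails; take q21 = False instead.
The clause (q23) is unit, so q23 = True.
The clause (¬q13) is unit, so q13 = False.
The clause (¬q33) is unit, so q33 = False.
The clause (q31) is unit, so q31 = True.
The clause (¬q41) is unit, so q41 = False.
The clause (q43) is unit, so q43 = True.
Now (¬q43) is unsatisfied and unit — conflict.
Both values of q21 lead to a conflict.
That branch fails; take q12 = False instead.
The clause (q13) is unit, so q13 = True.
The clause (¬q23) is unit, so q23 = False.
The clause (¬q33) is unit, so q33 = False.
The clause (¬q43) is unit, so q43 = False.
Suppose q21 = True.
The clause (¬q31) is unit, so q31 = False.
The clause (q32) is unit, so q32 = True.
The clause (¬q41) is unit, so q41 = False.
The clause (q42) is unit, so q42 = True.
Now (¬q42) is unsatisfied and unit — conflict.
That branch fails; take q21 = False instead.
The clause (q22) is unit, so q22 = True.
The clause (¬q32) is unit, so q32 = False.
The clause (q31) is unit, so q31 = True.
The clause (¬q41) is unit, so q41 = False.
The clause (q42) is unit, so q42 = True.
Now (¬q42) is unsatisfied and unit — conflict.
Both values of q21 lead to a conflict.
Both values of q12 lead to a conflict.
That branch fails; take q11 = True instead.
The clause (¬q21) is unit, so q21 = False.
The clause (¬q31) is unit, so q31 = False.
The clause (¬q41) is unit, so q41 = False.
Suppose q22 = True.
The clause (¬q12) is unit, so q12 = False.
The clause (¬q32) is unit, so q32 = False.
The clause (q33) is unit, so q33 = True.
The clause (¬q42) is unit, so q42 = False.
The clause (q43) is unit, so q43 = True.
Now (¬q43) is unsatisfied and unit — conflict.
That branch fails; take q22 = False instead.
The clause (q23) is unit, so q23 = True.
The clause (¬q13) is unit, so q13 = False.
The clause (¬q33) is unit, so q33 = False.
The clause (q32) is unit, so q32 = True.
The clause (¬q12) is unit, so q12 = False.
The clause (¬q42) is unit, so q42 = False.
The clause (q43) is unit, so q43 = True.
Now (¬q43) is unsatisfied and unit — conflict.
Both values of q22 lead to a conflict.
Both values of q11 lead to a conflict.
No assignment satisfies every clause.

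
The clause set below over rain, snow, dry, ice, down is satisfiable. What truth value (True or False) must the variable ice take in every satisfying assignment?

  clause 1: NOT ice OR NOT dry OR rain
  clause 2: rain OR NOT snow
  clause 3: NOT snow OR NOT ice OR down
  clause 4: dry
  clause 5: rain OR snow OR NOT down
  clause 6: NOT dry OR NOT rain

Suppose ice = true.
(dry) alone gives dry = true.
(rain) alone gives rain = true.
But (NOT rain) is also a unit clause — contradiction.
So every satisfying assignment has ice = False.

False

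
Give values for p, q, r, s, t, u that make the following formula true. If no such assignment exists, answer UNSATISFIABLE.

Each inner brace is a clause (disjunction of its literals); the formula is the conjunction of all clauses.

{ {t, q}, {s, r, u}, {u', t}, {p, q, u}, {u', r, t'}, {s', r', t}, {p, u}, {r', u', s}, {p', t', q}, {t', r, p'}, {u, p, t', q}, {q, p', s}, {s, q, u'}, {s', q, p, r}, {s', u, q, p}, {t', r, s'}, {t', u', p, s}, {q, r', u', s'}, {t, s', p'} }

p=1; q=1; r=1; s=1; t=1; u=0

Try t = 1.
Try u = 0.
The clause (p) is unit, so p = 1.
The clause (q) is unit, so q = 1.
The clause (r) is unit, so r = 1.
No clause remains; s is free.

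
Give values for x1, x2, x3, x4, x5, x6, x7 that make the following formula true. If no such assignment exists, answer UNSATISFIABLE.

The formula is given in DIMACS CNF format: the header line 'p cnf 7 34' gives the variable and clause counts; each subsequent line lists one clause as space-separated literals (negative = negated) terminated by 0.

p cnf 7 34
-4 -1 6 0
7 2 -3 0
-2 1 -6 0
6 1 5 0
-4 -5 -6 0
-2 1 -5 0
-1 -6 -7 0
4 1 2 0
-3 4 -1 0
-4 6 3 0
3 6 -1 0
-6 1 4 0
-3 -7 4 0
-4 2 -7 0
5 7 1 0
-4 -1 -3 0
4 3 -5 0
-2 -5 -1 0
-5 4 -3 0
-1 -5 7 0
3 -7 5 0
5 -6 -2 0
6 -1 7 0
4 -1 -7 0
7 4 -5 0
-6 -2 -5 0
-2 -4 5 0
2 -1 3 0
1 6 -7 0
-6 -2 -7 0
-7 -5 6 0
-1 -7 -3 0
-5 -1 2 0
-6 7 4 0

UNSATISFIABLE

Case x4 = False:
Case x1 = True:
Unit clause (¬x3) forces x3 = False.
Unit clause (x6) forces x6 = True.
Unit clause (¬x7) forces x7 = False.
Now (x7) is unsatisfied and unit — conflict.
Undo x1 and try x1 = False.
Unit clause (x2) forces x2 = True.
Unit clause (¬x6) forces x6 = False.
Unit clause (x5) forces x5 = True.
Now (¬x5) is unsatisfied and unit — conflict.
Both values of x1 lead to a conflict.
Undo x4 and try x4 = True.
Case x1 = False:
Case x2 = False:
Unit clause (¬x7) forces x7 = False.
Unit clause (¬x3) forces x3 = False.
Unit clause (x6) forces x6 = True.
Unit clause (¬x5) forces x5 = False.
Now (x5) is unsatisfied and unit — conflict.
Undo x2 and try x2 = True.
Unit clause (¬x6) forces x6 = False.
Unit clause (x5) forces x5 = True.
Now (¬x5) is unsatisfied and unit — conflict.
Both values of x2 lead to a conflict.
Undo x1 and try x1 = True.
Unit clause (x6) forces x6 = True.
Unit clause (¬x5) forces x5 = False.
Unit clause (¬x7) forces x7 = False.
Unit clause (¬x3) forces x3 = False.
Unit clause (¬x2) forces x2 = False.
Now (x2) is unsatisfied and unit — conflict.
Both values of x1 lead to a conflict.
Both values of x4 lead to a conflict.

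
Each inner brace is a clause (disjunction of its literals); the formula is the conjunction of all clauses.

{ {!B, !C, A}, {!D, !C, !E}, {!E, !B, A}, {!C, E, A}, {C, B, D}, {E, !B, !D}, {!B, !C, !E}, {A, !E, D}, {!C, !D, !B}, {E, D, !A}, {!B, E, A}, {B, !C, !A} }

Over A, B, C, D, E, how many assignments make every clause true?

6

There are 2^5 = 32 truth assignments over (A, B, C, D, E).
Split on C. With C = true, the clauses containing C are satisfied and !C drops from the rest; 0 of the 2^4 = 16 assignments to the other variables satisfy what remains.
With C = false, by the same count on the reduced clause set, 6 assignments work.
(One model: A=F, B=F, C=F, D=T, E=F.)
Total: 0 + 6 = 6.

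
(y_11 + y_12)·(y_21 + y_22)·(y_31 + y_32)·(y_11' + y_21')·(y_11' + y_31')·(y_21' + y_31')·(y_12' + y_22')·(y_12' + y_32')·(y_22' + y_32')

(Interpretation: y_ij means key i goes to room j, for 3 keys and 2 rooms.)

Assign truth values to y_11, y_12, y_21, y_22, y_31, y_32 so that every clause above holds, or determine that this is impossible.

Try y_11 = 1.
(y_21') alone gives y_21 = 0.
(y_22) alone gives y_22 = 1.
(y_31') alone gives y_31 = 0.
(y_32) alone gives y_32 = 1.
But (y_32') is also a unit clause — contradiction.
Backtrack on y_11: now try y_11 = 0.
(y_12) alone gives y_12 = 1.
(y_22') alone gives y_22 = 0.
(y_21) alone gives y_21 = 1.
(y_31') alone gives y_31 = 0.
(y_32) alone gives y_32 = 1.
But (y_32') is also a unit clause — contradiction.
Neither y_11 = 1 nor y_11 = 0 works.

UNSATISFIABLE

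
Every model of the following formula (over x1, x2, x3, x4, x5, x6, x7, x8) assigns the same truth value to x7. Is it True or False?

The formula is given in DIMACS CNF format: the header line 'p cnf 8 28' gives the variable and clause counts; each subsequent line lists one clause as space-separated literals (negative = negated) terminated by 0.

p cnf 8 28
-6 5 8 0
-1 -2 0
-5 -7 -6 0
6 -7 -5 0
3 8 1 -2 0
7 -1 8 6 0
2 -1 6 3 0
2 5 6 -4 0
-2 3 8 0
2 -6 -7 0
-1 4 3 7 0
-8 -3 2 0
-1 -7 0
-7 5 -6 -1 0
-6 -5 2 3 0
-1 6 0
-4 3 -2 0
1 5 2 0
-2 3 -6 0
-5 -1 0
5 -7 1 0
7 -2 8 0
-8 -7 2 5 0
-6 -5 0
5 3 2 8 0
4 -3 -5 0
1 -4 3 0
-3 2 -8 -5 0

False

Suppose x7 = True.
From the singleton clause (¬x1), x1 = False.
From the singleton clause (x5), x5 = True.
From the singleton clause (¬x6), x6 = False.
That conflicts with the unit clause (x6).
So every satisfying assignment has x7 = False.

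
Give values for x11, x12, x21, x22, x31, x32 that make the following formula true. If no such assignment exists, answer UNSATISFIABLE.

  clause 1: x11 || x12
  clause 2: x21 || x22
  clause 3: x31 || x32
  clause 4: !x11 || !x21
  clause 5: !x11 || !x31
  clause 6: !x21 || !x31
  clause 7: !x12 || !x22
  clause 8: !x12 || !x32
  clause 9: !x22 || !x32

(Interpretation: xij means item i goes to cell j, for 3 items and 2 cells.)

UNSATISFIABLE

Branch on x11: set x11 = true.
(!x21) alone gives x21 = false.
(x22) alone gives x22 = true.
(!x31) alone gives x31 = false.
(x32) alone gives x32 = true.
Now (!x32) is unsatisfied and unit — conflict.
Undo x11 and try x11 = false.
(x12) alone gives x12 = true.
(!x22) alone gives x22 = false.
(x21) alone gives x21 = true.
(!x31) alone gives x31 = false.
(x32) alone gives x32 = true.
Now (!x32) is unsatisfied and unit — conflict.
Neither x11 = true nor x11 = false works.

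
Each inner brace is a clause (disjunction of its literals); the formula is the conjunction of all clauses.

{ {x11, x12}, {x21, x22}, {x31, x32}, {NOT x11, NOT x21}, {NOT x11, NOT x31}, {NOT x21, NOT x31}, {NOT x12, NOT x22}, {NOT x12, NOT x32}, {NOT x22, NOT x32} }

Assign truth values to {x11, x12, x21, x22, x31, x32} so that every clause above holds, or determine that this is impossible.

Branch on x11: set x11 = true.
The clause (NOT x21) is unit, so x21 = false.
The clause (x22) is unit, so x22 = true.
The clause (NOT x31) is unit, so x31 = false.
The clause (x32) is unit, so x32 = true.
Now (NOT x32) is unsatisfied and unit — conflict.
That branch fails; take x11 = false instead.
The clause (x12) is unit, so x12 = true.
The clause (NOT x22) is unit, so x22 = false.
The clause (x21) is unit, so x21 = true.
The clause (NOT x31) is unit, so x31 = false.
The clause (x32) is unit, so x32 = true.
Now (NOT x32) is unsatisfied and unit — conflict.
Either choice for x11 ends in contradiction.

UNSATISFIABLE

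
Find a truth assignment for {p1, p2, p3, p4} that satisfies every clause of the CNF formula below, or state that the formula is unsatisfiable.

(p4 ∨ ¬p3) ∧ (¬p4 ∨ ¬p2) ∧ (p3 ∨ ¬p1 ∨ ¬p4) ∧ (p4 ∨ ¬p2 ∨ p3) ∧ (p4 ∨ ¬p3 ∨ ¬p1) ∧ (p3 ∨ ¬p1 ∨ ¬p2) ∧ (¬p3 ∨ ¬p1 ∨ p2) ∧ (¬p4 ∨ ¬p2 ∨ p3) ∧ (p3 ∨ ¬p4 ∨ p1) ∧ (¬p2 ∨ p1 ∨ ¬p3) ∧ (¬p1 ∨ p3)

p1=False,  p2=False,  p3=True,  p4=True

Try p4 = True.
Unit clause (¬p2) forces p2 = False.
Try p3 = True.
Unit clause (¬p1) forces p1 = False.
All clauses are satisfied.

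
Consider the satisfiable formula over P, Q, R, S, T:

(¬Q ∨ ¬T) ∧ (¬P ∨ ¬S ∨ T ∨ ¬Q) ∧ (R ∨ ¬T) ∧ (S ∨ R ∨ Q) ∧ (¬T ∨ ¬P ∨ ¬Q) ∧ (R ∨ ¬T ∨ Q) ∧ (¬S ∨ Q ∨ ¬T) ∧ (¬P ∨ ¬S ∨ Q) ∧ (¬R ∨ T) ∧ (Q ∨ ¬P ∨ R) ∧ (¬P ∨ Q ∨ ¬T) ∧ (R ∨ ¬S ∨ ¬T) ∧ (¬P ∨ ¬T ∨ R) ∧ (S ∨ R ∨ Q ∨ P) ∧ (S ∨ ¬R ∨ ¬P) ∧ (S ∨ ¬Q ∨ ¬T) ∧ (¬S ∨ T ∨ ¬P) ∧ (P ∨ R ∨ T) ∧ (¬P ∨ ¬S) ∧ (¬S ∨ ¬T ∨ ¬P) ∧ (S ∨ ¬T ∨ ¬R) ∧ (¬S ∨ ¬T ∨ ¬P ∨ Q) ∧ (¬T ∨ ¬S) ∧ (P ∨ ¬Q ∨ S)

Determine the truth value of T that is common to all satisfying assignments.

False

Suppose T = True.
The clause (¬Q) is unit, so Q = False.
The clause (R) is unit, so R = True.
The clause (¬S) is unit, so S = False.
Now (S) is unsatisfied and unit — conflict.
So every satisfying assignment has T = False.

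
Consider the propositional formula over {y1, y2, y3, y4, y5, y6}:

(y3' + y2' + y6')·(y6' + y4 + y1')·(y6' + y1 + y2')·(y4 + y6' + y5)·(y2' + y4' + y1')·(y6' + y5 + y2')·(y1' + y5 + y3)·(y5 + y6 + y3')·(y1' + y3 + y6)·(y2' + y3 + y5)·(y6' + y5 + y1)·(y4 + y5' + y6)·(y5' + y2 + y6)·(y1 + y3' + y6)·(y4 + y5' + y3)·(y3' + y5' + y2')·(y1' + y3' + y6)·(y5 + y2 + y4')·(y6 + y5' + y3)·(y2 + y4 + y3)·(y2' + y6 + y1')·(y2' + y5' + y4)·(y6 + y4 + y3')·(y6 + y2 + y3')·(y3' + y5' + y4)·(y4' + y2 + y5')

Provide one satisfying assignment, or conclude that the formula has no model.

Suppose y3 = 0.
Suppose y1 = 0.
Suppose y6 = 0.
The clause (y5') is unit, so y5 = 0.
The clause (y2') is unit, so y2 = 0.
The clause (y4') is unit, so y4 = 0.
That conflicts with the unit clause (y4).
That branch fails; take y6 = 1 instead.
The clause (y2') is unit, so y2 = 0.
The clause (y5) is unit, so y5 = 1.
The clause (y4) is unit, so y4 = 1.
That conflicts with the unit clause (y4').
Either choice for y6 ends in contradiction.
That branch fails; take y1 = 1 instead.
The clause (y5) is unit, so y5 = 1.
The clause (y6) is unit, so y6 = 1.
The clause (y4) is unit, so y4 = 1.
The clause (y2') is unit, so y2 = 0.
That conflicts with the unit clause (y2).
Either choice for y1 ends in contradiction.
That branch fails; take y3 = 1 instead.
Suppose y2 = 0.
The clause (y6) is unit, so y6 = 1.
Suppose y4 = 1.
The clause (y5) is unit, so y5 = 1.
That conflicts with the unit clause (y5').
That branch fails; take y4 = 0 instead.
The clause (y1') is unit, so y1 = 0.
The clause (y5) is unit, so y5 = 1.
That conflicts with the unit clause (y5').
Either choice for y4 ends in contradiction.
That branch fails; take y2 = 1 instead.
The clause (y6') is unit, so y6 = 0.
The clause (y5) is unit, so y5 = 1.
That conflicts with the unit clause (y5').
Either choice for y2 ends in contradiction.
Either choice for y3 ends in contradiction.

UNSATISFIABLE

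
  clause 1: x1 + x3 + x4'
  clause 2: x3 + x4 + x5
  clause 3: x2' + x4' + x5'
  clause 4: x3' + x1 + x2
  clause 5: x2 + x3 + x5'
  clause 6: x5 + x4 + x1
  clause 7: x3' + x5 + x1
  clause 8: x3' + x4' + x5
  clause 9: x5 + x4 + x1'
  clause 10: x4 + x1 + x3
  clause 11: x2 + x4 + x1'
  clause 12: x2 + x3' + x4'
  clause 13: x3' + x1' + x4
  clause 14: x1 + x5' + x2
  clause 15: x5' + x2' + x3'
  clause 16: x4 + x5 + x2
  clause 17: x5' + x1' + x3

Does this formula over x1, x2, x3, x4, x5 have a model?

Branch on x1: set x1 = 1.
Branch on x5: set x5 = 0.
Unit clause (x4) forces x4 = 1.
Unit clause (x3') forces x3 = 0.
Every clause is now satisfied; x2 is unconstrained.
A satisfying assignment: x1=1,  x2=0,  x3=0,  x4=1,  x5=0.

Yes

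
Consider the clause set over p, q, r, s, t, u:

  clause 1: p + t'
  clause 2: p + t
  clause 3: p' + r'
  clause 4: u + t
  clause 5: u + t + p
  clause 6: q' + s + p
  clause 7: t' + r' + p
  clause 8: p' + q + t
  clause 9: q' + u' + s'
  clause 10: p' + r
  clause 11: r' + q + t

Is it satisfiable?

Try p = 1.
The clause (r') is unit, so r = 0.
That conflicts with the unit clause (r).
So p must be the other value — set p = 0.
The clause (t') is unit, so t = 0.
That conflicts with the unit clause (t).
Both values of p lead to a conflict.
No assignment satisfies every clause.

Unsatisfiable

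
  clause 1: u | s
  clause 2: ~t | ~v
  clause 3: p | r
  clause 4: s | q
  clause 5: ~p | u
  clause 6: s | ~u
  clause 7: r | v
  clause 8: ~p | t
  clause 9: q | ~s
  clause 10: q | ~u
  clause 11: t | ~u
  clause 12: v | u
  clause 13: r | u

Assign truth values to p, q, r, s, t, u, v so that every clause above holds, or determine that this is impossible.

p: 1,  q: 1,  r: 1,  s: 1,  t: 1,  u: 1,  v: 0

Try u = 1.
The clause (s) is unit, so s = 1.
The clause (q) is unit, so q = 1.
The clause (t) is unit, so t = 1.
The clause (~v) is unit, so v = 0.
The clause (r) is unit, so r = 1.
No clause remains; p is free.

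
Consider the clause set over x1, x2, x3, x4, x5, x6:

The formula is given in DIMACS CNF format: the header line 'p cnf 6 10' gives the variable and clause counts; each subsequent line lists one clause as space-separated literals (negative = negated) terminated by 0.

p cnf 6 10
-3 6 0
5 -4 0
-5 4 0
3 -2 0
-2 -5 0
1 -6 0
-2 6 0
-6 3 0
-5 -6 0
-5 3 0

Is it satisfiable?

Try x3 = False.
(¬x2) alone gives x2 = False.
(¬x6) alone gives x6 = False.
(¬x5) alone gives x5 = False.
(¬x4) alone gives x4 = False.
No clause remains; x1 is free.
A satisfying assignment: x1 ↦ True; x2 ↦ False; x3 ↦ False; x4 ↦ False; x5 ↦ False; x6 ↦ False.

Yes, satisfiable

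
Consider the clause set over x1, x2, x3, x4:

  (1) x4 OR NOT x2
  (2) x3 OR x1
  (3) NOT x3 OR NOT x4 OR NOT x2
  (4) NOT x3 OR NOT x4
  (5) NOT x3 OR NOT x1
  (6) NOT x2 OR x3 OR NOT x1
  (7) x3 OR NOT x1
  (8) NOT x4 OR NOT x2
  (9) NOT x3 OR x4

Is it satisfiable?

Try x4 = true.
(NOT x3) alone gives x3 = false.
(x1) alone gives x1 = true.
But (NOT x1) is also a unit clause — contradiction.
Backtrack on x4: now try x4 = false.
(NOT x2) alone gives x2 = false.
(NOT x3) alone gives x3 = false.
(x1) alone gives x1 = true.
But (NOT x1) is also a unit clause — contradiction.
Either choice for x4 ends in contradiction.
No assignment satisfies every clause.

No, unsatisfiable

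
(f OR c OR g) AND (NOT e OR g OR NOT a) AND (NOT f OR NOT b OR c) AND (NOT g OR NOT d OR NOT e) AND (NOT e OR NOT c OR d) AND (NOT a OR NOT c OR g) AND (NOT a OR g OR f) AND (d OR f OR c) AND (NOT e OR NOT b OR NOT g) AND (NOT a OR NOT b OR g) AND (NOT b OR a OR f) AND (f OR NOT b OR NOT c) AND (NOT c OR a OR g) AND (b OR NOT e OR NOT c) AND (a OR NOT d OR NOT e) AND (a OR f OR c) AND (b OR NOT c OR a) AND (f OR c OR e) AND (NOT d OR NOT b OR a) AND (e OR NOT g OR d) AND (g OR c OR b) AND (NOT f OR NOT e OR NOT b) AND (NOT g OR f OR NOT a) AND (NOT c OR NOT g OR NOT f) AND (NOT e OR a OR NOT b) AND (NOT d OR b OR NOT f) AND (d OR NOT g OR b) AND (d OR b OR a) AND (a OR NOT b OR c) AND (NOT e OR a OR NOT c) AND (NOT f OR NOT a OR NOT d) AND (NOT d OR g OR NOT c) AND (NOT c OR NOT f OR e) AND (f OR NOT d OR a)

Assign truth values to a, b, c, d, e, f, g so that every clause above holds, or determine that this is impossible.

UNSATISFIABLE

Branch on f: set f = true.
Branch on b: set b = false.
(NOT d) alone gives d = false.
(NOT g) alone gives g = false.
(c) alone gives c = true.
(NOT e) alone gives e = false.
That conflicts with the unit clause (e).
So b must be the other value — set b = true.
(c) alone gives c = true.
(NOT e) alone gives e = false.
That conflicts with the unit clause (e).
Neither b = true nor b = false works.
So f must be the other value — set f = false.
Branch on c: set c = true.
(NOT b) alone gives b = false.
(NOT e) alone gives e = false.
(a) alone gives a = true.
(g) alone gives g = true.
That conflicts with the unit clause (NOT g).
So c must be the other value — set c = false.
(g) alone gives g = true.
(d) alone gives d = true.
(NOT e) alone gives e = false.
That conflicts with the unit clause (e).
Neither c = true nor c = false works.
Neither f = true nor f = false works.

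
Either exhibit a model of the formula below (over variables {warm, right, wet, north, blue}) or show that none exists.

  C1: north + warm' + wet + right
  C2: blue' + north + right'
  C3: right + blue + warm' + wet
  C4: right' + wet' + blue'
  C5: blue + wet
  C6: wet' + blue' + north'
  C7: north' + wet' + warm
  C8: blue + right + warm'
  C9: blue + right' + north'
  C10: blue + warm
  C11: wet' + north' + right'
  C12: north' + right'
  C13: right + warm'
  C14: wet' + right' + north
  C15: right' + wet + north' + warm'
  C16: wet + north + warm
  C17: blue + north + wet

Suppose blue = 1.
Suppose north = 0.
Unit clause (right') forces right = 0.
Unit clause (warm') forces warm = 0.
Unit clause (wet) forces wet = 1.
This assignment satisfies each clause.

warm ↦ 0, right ↦ 0, wet ↦ 1, north ↦ 0, blue ↦ 1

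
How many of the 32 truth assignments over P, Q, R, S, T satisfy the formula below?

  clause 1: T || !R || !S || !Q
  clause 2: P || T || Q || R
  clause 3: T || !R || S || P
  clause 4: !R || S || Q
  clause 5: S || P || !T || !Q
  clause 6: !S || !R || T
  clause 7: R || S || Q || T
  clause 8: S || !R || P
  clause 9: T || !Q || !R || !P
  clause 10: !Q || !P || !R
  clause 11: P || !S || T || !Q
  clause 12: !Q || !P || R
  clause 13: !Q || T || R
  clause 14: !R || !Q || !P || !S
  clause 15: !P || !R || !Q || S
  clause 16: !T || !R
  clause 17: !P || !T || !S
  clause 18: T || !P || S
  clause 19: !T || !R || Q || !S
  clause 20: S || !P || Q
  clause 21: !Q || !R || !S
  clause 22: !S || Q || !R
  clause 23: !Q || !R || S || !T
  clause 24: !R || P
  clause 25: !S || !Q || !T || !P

4

There are 2^5 = 32 truth assignments over (P, Q, R, S, T).
Split on R. With R = true, the clauses containing R are satisfied and !R drops from the rest; 0 of the 2^4 = 16 assignments to the other variables satisfy what remains.
With R = false, by the same count on the reduced clause set, 4 assignments work.
Total: 0 + 4 = 4.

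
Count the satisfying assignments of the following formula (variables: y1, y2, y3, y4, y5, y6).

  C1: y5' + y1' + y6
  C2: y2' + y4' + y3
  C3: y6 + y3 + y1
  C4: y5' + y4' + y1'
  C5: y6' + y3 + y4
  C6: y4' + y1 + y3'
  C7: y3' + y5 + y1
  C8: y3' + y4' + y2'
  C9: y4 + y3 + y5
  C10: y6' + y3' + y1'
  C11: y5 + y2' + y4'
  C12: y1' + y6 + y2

8

There are 2^6 = 64 truth assignments over (y1, y2, y3, y4, y5, y6).
Split on y3. With y3 = 1, the clauses containing y3 are satisfied and y3' drops from the rest; 5 of the 2^5 = 32 assignments to the other variables satisfy what remains.
With y3 = 0, by the same count on the reduced clause set, 3 assignments work.
(One model: y1=F, y2=F, y3=F, y4=T, y5=F, y6=T.)
Total: 5 + 3 = 8.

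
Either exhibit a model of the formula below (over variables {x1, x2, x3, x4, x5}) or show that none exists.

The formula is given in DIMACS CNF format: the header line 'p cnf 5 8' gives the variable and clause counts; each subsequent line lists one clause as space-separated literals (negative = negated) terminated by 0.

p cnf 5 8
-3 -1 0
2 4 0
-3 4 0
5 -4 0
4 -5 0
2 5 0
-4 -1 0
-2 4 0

Suppose x3 = True.
(¬x1) alone gives x1 = False.
(x4) alone gives x4 = True.
(x5) alone gives x5 = True.
Every clause is now satisfied; x2 is unconstrained.

x1=False,  x2=False,  x3=True,  x4=True,  x5=True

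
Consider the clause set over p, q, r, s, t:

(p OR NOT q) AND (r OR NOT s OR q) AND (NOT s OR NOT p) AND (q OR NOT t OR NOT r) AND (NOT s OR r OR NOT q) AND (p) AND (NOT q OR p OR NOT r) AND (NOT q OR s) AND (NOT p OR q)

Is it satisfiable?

No

The clause (p) is unit, so p = true.
The clause (NOT s) is unit, so s = false.
The clause (NOT q) is unit, so q = false.
That conflicts with the unit clause (q).
No assignment satisfies every clause.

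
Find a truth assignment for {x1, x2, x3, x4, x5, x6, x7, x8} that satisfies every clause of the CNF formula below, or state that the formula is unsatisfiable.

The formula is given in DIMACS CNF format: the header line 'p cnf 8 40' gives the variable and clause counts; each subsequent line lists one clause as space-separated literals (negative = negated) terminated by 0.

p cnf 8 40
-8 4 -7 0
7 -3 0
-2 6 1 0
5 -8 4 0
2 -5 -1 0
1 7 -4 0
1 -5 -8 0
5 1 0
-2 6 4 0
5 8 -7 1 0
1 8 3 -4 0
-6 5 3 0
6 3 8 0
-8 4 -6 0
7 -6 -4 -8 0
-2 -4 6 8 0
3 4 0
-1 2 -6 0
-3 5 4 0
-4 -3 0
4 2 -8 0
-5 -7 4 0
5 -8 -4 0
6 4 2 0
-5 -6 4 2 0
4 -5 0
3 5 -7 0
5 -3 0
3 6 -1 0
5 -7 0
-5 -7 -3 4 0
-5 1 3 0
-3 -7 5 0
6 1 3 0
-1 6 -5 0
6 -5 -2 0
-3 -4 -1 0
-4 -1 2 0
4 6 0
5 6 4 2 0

x1: True; x2: True; x3: False; x4: True; x5: True; x6: True; x7: True; x8: False

Try x7 = True.
(x5) alone gives x5 = True.
(x4) alone gives x4 = True.
(¬x3) alone gives x3 = False.
(x1) alone gives x1 = True.
(x2) alone gives x2 = True.
(x6) alone gives x6 = True.
No clause remains; x8 is free.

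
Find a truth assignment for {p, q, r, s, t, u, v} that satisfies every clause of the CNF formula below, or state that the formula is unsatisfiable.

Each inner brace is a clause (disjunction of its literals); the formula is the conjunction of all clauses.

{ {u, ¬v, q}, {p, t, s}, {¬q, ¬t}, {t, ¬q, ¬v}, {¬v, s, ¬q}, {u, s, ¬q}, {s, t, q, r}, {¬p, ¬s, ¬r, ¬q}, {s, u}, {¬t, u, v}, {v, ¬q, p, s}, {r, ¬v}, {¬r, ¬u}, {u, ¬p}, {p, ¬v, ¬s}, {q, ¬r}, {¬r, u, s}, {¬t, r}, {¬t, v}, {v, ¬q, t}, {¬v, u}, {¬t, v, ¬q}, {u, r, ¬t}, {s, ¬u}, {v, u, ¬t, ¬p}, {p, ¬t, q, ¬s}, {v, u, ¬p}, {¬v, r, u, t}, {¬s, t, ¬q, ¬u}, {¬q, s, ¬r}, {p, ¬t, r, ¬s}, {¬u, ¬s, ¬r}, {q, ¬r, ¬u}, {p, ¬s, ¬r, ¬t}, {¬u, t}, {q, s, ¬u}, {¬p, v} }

p ↦ False; q ↦ False; r ↦ False; s ↦ True; t ↦ False; u ↦ False; v ↦ False

Branch on q: set q = False.
Unit clause (¬r) forces r = False.
Unit clause (¬v) forces v = False.
Unit clause (¬t) forces t = False.
Unit clause (s) forces s = True.
Unit clause (¬u) forces u = False.
Unit clause (¬p) forces p = False.
This assignment satisfies each clause.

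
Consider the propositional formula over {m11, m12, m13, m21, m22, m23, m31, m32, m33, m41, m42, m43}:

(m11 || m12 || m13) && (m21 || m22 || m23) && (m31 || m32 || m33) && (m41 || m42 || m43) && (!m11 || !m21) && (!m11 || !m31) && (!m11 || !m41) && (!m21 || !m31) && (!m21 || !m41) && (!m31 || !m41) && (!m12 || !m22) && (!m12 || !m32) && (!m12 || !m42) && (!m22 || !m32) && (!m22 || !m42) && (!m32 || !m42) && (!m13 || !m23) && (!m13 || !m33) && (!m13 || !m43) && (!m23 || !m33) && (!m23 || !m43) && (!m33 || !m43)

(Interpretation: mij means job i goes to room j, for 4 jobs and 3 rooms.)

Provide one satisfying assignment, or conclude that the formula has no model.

Case m11 = false:
Case m12 = true:
(!m22) alone gives m22 = false.
(!m32) alone gives m32 = false.
(!m42) alone gives m42 = false.
Case m21 = true:
(!m31) alone gives m31 = false.
(m33) alone gives m33 = true.
(!m41) alone gives m41 = false.
(m43) alone gives m43 = true.
Now (!m43) is unsatisfied and unit — conflict.
So m21 must be the other value — set m21 = false.
(m23) alone gives m23 = true.
(!m13) alone gives m13 = false.
(!m33) alone gives m33 = false.
(m31) alone gives m31 = true.
(!m41) alone gives m41 = false.
(m43) alone gives m43 = true.
Now (!m43) is unsatisfied and unit — conflict.
Both values of m21 lead to a conflict.
So m12 must be the other value — set m12 = false.
(m13) alone gives m13 = true.
(!m23) alone gives m23 = false.
(!m33) alone gives m33 = false.
(!m43) alone gives m43 = false.
Case m21 = true:
(!m31) alone gives m31 = false.
(m32) alone gives m32 = true.
(!m41) alone gives m41 = false.
(m42) alone gives m42 = true.
Now (!m42) is unsatisfied and unit — conflict.
So m21 must be the other value — set m21 = false.
(m22) alone gives m22 = true.
(!m32) alone gives m32 = false.
(m31) alone gives m31 = true.
(!m41) alone gives m41 = false.
(m42) alone gives m42 = true.
Now (!m42) is unsatisfied and unit — conflict.
Both values of m21 lead to a conflict.
Both values of m12 lead to a conflict.
So m11 must be the other value — set m11 = true.
(!m21) alone gives m21 = false.
(!m31) alone gives m31 = false.
(!m41) alone gives m41 = false.
Case m22 = true:
(!m12) alone gives m12 = false.
(!m32) alone gives m32 = false.
(m33) alone gives m33 = true.
(!m42) alone gives m42 = false.
(m43) alone gives m43 = true.
Now (!m43) is unsatisfied and unit — conflict.
So m22 must be the other value — set m22 = false.
(m23) alone gives m23 = true.
(!m13) alone gives m13 = false.
(!m33) alone gives m33 = false.
(m32) alone gives m32 = true.
(!m12) alone gives m12 = false.
(!m42) alone gives m42 = false.
(m43) alone gives m43 = true.
Now (!m43) is unsatisfied and unit — conflict.
Both values of m22 lead to a conflict.
Both values of m11 lead to a conflict.

UNSATISFIABLE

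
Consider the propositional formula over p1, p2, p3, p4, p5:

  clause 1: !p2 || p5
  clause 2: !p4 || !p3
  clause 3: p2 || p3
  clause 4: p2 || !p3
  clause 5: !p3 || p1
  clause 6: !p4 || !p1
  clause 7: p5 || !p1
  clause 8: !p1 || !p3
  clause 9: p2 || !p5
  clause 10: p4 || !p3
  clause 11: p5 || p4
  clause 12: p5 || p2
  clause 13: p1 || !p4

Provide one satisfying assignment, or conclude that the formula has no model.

p1=true; p2=true; p3=false; p4=false; p5=true

Suppose p2 = true.
Unit clause (p5) forces p5 = true.
Suppose p4 = false.
Unit clause (!p3) forces p3 = false.
Every clause is now satisfied; p1 is unconstrained.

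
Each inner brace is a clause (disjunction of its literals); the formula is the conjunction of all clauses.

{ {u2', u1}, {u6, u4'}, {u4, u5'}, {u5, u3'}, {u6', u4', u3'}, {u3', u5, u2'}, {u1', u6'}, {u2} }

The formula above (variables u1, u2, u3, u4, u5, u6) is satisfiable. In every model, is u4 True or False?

Suppose u4 = 1.
From the singleton clause (u6), u6 = 1.
From the singleton clause (u3'), u3 = 0.
From the singleton clause (u1'), u1 = 0.
From the singleton clause (u2'), u2 = 0.
That conflicts with the unit clause (u2).
So every satisfying assignment has u4 = False.

False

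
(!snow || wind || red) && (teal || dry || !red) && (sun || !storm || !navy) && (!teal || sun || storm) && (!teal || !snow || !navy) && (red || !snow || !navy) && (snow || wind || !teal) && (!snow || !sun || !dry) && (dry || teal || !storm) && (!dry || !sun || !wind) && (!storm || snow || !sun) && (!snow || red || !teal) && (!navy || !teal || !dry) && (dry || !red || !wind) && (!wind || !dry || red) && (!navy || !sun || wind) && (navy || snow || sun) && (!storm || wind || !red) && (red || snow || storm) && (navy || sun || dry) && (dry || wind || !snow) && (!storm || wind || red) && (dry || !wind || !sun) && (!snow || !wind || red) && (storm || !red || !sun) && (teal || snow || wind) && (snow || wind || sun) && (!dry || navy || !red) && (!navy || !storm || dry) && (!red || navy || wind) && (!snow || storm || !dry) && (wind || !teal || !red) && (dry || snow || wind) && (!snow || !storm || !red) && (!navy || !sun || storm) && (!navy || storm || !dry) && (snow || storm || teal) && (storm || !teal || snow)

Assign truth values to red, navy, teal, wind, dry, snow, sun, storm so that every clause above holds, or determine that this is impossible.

Case snow = false:
Case wind = true:
Case dry = false:
From the singleton clause (!red), red = false.
From the singleton clause (storm), storm = true.
From the singleton clause (teal), teal = true.
From the singleton clause (!sun), sun = false.
From the singleton clause (!navy), navy = false.
Now (navy) is unsatisfied and unit — conflict.
So dry must be the other value — set dry = true.
From the singleton clause (!sun), sun = false.
From the singleton clause (red), red = true.
From the singleton clause (navy), navy = true.
From the singleton clause (!storm), storm = false.
Now (storm) is unsatisfied and unit — conflict.
Neither dry = true nor dry = false works.
So wind must be the other value — set wind = false.
From the singleton clause (!teal), teal = false.
Now (teal) is unsatisfied and unit — conflict.
Neither wind = true nor wind = false works.
So snow must be the other value — set snow = true.
Case wind = true:
From the singleton clause (red), red = true.
From the singleton clause (dry), dry = true.
From the singleton clause (!sun), sun = false.
From the singleton clause (navy), navy = true.
From the singleton clause (!storm), storm = false.
Now (storm) is unsatisfied and unit — conflict.
So wind must be the other value — set wind = false.
From the singleton clause (red), red = true.
From the singleton clause (!storm), storm = false.
From the singleton clause (dry), dry = true.
Now (!dry) is unsatisfied and unit — conflict.
Neither wind = true nor wind = false works.
Neither snow = true nor snow = false works.

UNSATISFIABLE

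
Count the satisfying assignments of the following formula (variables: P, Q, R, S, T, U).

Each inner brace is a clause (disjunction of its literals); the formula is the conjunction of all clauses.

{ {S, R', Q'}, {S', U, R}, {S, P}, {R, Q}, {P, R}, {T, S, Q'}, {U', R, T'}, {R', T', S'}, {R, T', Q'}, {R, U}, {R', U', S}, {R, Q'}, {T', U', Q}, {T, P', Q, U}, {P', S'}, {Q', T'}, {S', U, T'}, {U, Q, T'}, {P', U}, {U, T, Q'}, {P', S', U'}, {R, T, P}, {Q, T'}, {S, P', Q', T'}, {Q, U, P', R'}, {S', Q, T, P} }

1

There are 2^6 = 64 truth assignments over (P, Q, R, S, T, U).
Split on U. With U = 1, the clauses containing U are satisfied and U' drops from the rest; 1 of the 2^5 = 32 assignments to the other variables satisfy what remains.
With U = 0, by the same count on the reduced clause set, 0 assignments work.
Total: 1 + 0 = 1.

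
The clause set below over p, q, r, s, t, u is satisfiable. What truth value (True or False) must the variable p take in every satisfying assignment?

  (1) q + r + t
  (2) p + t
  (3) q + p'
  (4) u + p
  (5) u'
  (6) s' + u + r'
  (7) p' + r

Suppose p = 0.
Unit clause (t) forces t = 1.
Unit clause (u) forces u = 1.
Now (u') is unsatisfied and unit — conflict.
So every satisfying assignment has p = True.

True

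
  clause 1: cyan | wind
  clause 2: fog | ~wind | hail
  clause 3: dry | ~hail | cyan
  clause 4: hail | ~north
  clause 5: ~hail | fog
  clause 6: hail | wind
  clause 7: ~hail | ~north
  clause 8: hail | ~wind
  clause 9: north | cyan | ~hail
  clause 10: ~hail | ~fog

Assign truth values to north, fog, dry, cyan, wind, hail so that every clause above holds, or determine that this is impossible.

UNSATISFIABLE

Suppose cyan = 1.
Suppose hail = 1.
The clause (fog) is unit, so fog = 1.
Now (~fog) is unsatisfied and unit — conflict.
Backtrack on hail: now try hail = 0.
The clause (~north) is unit, so north = 0.
The clause (wind) is unit, so wind = 1.
Now (~wind) is unsatisfied and unit — conflict.
Neither hail = 1 nor hail = 0 works.
Backtrack on cyan: now try cyan = 0.
The clause (wind) is unit, so wind = 1.
The clause (hail) is unit, so hail = 1.
The clause (dry) is unit, so dry = 1.
The clause (fog) is unit, so fog = 1.
Now (~fog) is unsatisfied and unit — conflict.
Neither cyan = 1 nor cyan = 0 works.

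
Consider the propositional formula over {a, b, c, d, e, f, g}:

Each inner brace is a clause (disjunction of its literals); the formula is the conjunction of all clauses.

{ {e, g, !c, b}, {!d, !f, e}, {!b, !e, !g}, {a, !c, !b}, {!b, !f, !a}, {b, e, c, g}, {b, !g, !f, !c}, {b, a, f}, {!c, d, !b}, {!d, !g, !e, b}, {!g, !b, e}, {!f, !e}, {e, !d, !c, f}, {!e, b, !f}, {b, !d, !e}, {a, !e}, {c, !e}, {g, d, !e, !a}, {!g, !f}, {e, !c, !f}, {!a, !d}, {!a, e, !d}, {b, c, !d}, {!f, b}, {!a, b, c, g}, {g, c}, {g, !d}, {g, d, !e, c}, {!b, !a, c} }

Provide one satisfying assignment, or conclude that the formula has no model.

Case f = false:
Case b = false:
The clause (a) is unit, so a = true.
The clause (!d) is unit, so d = false.
Case c = true:
Case e = false:
The clause (g) is unit, so g = true.
All clauses are satisfied.

a: true, b: false, c: true, d: false, e: false, f: false, g: true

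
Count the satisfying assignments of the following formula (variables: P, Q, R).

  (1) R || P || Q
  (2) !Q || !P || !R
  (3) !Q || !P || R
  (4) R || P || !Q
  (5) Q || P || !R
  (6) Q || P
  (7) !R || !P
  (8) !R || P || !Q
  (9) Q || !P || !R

1

There are 2^3 = 8 truth assignments over (P, Q, R).
Check each against the 9 clauses (columns in the order P, Q, R):
  F F F  ✗ fails (R || P || Q)
  F F T  ✗ fails (Q || P || !R)
  F T F  ✗ fails (R || P || !Q)
  F T T  ✗ fails (!R || P || !Q)
  T F F  ✓ satisfies all
  T F T  ✗ fails (!R || !P)
  T T F  ✗ fails (!Q || !P || R)
  T T T  ✗ fails (!Q || !P || !R)
1 of the 8 rows is a model.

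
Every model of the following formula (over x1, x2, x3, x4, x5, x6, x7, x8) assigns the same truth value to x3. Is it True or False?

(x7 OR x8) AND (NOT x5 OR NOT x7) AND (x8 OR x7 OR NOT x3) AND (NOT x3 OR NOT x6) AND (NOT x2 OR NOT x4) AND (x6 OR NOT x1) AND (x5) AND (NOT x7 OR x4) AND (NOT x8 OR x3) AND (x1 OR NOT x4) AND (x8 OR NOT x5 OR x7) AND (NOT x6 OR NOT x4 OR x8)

Suppose x3 = false.
The clause (x5) is unit, so x5 = true.
The clause (NOT x7) is unit, so x7 = false.
The clause (x8) is unit, so x8 = true.
Now (NOT x8) is unsatisfied and unit — conflict.
So every satisfying assignment has x3 = True.

True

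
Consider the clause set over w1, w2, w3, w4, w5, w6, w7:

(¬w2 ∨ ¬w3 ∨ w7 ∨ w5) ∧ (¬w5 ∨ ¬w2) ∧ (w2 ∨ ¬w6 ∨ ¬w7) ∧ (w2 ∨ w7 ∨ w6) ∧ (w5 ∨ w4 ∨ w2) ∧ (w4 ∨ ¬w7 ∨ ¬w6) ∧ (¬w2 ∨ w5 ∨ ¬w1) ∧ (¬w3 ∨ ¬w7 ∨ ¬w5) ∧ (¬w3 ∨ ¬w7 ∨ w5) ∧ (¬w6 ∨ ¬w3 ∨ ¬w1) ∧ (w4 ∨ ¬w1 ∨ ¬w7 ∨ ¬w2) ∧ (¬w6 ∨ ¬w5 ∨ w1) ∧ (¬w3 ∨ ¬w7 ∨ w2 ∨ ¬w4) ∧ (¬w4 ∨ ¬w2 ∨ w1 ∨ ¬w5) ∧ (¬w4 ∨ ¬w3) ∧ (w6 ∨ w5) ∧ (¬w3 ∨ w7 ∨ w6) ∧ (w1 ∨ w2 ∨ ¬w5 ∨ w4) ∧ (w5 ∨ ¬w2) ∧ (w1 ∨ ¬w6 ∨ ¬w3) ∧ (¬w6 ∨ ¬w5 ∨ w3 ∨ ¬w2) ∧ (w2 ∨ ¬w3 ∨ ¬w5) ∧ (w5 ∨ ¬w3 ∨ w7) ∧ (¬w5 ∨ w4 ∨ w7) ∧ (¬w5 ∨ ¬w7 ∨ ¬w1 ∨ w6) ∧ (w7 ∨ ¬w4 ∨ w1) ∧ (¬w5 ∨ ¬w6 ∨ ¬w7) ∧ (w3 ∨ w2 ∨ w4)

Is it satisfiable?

Branch on w5: set w5 = False.
Unit clause (w6) forces w6 = True.
Unit clause (¬w2) forces w2 = False.
Unit clause (¬w7) forces w7 = False.
Unit clause (w4) forces w4 = True.
Unit clause (¬w3) forces w3 = False.
Unit clause (w1) forces w1 = True.
Every clause now holds.
A satisfying assignment: w1=True, w2=False, w3=False, w4=True, w5=False, w6=True, w7=False.

Satisfiable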